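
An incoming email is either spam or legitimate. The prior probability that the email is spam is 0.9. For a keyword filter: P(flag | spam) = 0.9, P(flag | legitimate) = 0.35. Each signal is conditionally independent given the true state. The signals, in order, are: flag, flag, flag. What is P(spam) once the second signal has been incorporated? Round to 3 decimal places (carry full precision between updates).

0.983

After 'flag': P(spam) = 0.9·0.9000 / (0.9·0.9000 + 0.35·0.1000) ≈ 0.9586
After 'flag': P(spam) = 0.9·0.9586 / (0.9·0.9586 + 0.35·0.0414) ≈ 0.9835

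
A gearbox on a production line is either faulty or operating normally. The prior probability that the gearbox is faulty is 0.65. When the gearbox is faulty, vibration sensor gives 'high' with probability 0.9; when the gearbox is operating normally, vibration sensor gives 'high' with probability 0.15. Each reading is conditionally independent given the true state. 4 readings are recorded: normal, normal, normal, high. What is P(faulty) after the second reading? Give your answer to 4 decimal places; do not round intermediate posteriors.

After 'normal': P(faulty) = 0.1·0.6500 / (0.1·0.6500 + 0.85·0.3500) ≈ 0.1793
After 'normal': P(faulty) = 0.1·0.1793 / (0.1·0.1793 + 0.85·0.8207) ≈ 0.0251

0.0251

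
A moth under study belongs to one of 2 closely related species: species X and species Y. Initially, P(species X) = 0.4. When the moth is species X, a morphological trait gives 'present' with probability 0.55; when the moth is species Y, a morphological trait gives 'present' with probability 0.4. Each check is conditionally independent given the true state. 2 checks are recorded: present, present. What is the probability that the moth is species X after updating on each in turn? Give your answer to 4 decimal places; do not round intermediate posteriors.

After 'present': P(species X) = 0.55·0.4000 / (0.55·0.4000 + 0.4·0.6000) ≈ 0.4783
After 'present': P(species X) = 0.55·0.4783 / (0.55·0.4783 + 0.4·0.5217) ≈ 0.5576

0.5576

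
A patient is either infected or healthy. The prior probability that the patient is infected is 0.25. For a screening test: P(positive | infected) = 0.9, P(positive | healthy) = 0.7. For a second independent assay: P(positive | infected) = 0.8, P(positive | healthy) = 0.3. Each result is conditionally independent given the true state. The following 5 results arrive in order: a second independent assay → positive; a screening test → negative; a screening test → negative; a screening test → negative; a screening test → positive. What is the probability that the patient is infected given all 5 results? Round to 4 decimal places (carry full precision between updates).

After a second independent assay='positive': P(infected) = 0.8·0.2500 / (0.8·0.2500 + 0.3·0.7500) ≈ 0.4706
After a screening test='negative': P(infected) = 0.1·0.4706 / (0.1·0.4706 + 0.3·0.5294) ≈ 0.2286
After a screening test='negative': P(infected) = 0.1·0.2286 / (0.1·0.2286 + 0.3·0.7714) ≈ 0.0899
After a screening test='negative': P(infected) = 0.1·0.0899 / (0.1·0.0899 + 0.3·0.9101) ≈ 0.0319
After a screening test='positive': P(infected) = 0.9·0.0319 / (0.9·0.0319 + 0.7·0.9681) ≈ 0.0406

0.0406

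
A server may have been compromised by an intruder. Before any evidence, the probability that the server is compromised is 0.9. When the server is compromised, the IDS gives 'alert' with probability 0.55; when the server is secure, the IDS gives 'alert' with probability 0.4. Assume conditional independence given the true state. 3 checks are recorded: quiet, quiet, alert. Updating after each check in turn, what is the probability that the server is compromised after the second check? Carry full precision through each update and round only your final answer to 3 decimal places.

Apply Bayes' rule sequentially, carrying P(compromised) forward.
After 'quiet': P(compromised) = 0.45·0.9000 / (0.45·0.9000 + 0.6·0.1000) ≈ 0.8710
After 'quiet': P(compromised) = 0.45·0.8710 / (0.45·0.8710 + 0.6·0.1290) ≈ 0.8351

0.835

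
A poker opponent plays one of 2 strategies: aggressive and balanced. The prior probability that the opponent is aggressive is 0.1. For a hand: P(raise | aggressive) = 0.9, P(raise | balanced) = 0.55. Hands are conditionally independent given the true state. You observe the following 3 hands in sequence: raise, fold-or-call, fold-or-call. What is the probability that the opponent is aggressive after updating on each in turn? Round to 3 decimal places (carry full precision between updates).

After 'raise': P(aggressive) = 0.9·0.1000 / (0.9·0.1000 + 0.55·0.9000) ≈ 0.1538
After 'fold-or-call': P(aggressive) = 0.1·0.1538 / (0.1·0.1538 + 0.45·0.8462) ≈ 0.0388
After 'fold-or-call': P(aggressive) = 0.1·0.0388 / (0.1·0.0388 + 0.45·0.9612) ≈ 0.0089

0.009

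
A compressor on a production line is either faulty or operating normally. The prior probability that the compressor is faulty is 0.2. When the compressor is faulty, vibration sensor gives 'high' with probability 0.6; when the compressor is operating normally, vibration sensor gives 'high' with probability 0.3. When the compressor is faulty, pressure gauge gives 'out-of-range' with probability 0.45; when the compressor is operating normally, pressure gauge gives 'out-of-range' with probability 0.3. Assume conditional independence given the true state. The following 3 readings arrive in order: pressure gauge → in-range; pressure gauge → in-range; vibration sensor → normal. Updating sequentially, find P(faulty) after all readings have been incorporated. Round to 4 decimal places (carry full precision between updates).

0.0810

Apply Bayes' rule sequentially, carrying P(faulty) forward.
After pressure gauge='in-range': P(faulty) = 0.55·0.2000 / (0.55·0.2000 + 0.7·0.8000) ≈ 0.1642
After pressure gauge='in-range': P(faulty) = 0.55·0.1642 / (0.55·0.1642 + 0.7·0.8358) ≈ 0.1337
After vibration sensor='normal': P(faulty) = 0.4·0.1337 / (0.4·0.1337 + 0.7·0.8663) ≈ 0.0810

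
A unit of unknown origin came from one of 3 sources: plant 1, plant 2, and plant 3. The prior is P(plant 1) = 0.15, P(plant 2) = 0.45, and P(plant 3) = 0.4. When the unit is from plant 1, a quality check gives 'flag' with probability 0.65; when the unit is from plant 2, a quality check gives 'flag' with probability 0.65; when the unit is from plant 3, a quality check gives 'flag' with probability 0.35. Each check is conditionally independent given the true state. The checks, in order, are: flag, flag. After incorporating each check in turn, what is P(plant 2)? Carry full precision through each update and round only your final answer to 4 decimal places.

After 'flag': normaliser = 0.65·0.1500 + 0.65·0.4500 + 0.35·0.4000; P(plant 1) ≈ 0.1840, P(plant 2) ≈ 0.5519, P(plant 3) ≈ 0.2642
After 'flag': normaliser = 0.65·0.1840 + 0.65·0.5519 + 0.35·0.2642; P(plant 1) ≈ 0.2095, P(plant 2) ≈ 0.6285, P(plant 3) ≈ 0.1620

0.6285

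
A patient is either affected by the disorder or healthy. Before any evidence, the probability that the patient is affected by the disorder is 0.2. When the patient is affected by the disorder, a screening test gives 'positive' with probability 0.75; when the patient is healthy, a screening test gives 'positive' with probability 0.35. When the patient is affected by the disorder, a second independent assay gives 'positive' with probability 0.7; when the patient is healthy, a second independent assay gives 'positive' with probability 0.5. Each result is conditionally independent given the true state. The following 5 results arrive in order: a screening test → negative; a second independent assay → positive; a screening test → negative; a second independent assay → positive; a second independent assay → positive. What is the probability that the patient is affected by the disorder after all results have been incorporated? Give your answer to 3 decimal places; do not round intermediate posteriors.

0.092

After a screening test='negative': P(affected) = 0.25·0.2000 / (0.25·0.2000 + 0.65·0.8000) ≈ 0.0877
After a second independent assay='positive': P(affected) = 0.7·0.0877 / (0.7·0.0877 + 0.5·0.9123) ≈ 0.1186
After a screening test='negative': P(affected) = 0.25·0.1186 / (0.25·0.1186 + 0.65·0.8814) ≈ 0.0492
After a second independent assay='positive': P(affected) = 0.7·0.0492 / (0.7·0.0492 + 0.5·0.9508) ≈ 0.0676
After a second independent assay='positive': P(affected) = 0.7·0.0676 / (0.7·0.0676 + 0.5·0.9324) ≈ 0.0921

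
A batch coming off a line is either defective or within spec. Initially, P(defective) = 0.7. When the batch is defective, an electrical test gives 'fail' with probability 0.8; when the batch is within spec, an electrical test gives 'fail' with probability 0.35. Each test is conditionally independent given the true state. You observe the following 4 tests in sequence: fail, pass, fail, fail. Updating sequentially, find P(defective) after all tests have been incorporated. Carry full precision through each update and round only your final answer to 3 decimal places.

After 'fail': P(defective) = 0.8·0.7000 / (0.8·0.7000 + 0.35·0.3000) ≈ 0.8421
After 'pass': P(defective) = 0.2·0.8421 / (0.2·0.8421 + 0.65·0.1579) ≈ 0.6214
After 'fail': P(defective) = 0.8·0.6214 / (0.8·0.6214 + 0.35·0.3786) ≈ 0.7895
After 'fail': P(defective) = 0.8·0.7895 / (0.8·0.7895 + 0.35·0.2105) ≈ 0.8955

0.896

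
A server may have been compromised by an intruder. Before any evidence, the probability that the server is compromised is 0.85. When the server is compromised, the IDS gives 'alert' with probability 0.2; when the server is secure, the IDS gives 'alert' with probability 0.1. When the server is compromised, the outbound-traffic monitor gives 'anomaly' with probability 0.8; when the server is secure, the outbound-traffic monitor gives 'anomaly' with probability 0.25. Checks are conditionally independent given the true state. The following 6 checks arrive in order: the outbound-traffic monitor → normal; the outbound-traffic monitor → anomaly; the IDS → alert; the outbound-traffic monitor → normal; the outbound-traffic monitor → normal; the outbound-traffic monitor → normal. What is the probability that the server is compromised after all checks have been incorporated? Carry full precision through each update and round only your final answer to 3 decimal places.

After the outbound-traffic monitor='normal': P(compromised) = 0.2·0.8500 / (0.2·0.8500 + 0.75·0.1500) ≈ 0.6018
After the outbound-traffic monitor='anomaly': P(compromised) = 0.8·0.6018 / (0.8·0.6018 + 0.25·0.3982) ≈ 0.8286
After the IDS='alert': P(compromised) = 0.2·0.8286 / (0.2·0.8286 + 0.1·0.1714) ≈ 0.9063
After the outbound-traffic monitor='normal': P(compromised) = 0.2·0.9063 / (0.2·0.9063 + 0.75·0.0937) ≈ 0.7206
After the outbound-traffic monitor='normal': P(compromised) = 0.2·0.7206 / (0.2·0.7206 + 0.75·0.2794) ≈ 0.4075
After the outbound-traffic monitor='normal': P(compromised) = 0.2·0.4075 / (0.2·0.4075 + 0.75·0.5925) ≈ 0.1550

0.155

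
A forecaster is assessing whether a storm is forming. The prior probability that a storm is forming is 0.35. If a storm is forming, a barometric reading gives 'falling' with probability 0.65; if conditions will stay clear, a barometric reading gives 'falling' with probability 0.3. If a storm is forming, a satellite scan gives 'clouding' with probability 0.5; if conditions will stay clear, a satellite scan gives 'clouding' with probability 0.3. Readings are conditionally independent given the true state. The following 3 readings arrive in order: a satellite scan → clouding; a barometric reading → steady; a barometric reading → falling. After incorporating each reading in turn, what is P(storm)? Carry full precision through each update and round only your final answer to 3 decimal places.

Each posterior becomes the prior for the next update.
After a satellite scan='clouding': P(storm) = 0.5·0.3500 / (0.5·0.3500 + 0.3·0.6500) ≈ 0.4730
After a barometric reading='steady': P(storm) = 0.35·0.4730 / (0.35·0.4730 + 0.7·0.5270) ≈ 0.3097
After a barometric reading='falling': P(storm) = 0.65·0.3097 / (0.65·0.3097 + 0.3·0.6903) ≈ 0.4930

0.493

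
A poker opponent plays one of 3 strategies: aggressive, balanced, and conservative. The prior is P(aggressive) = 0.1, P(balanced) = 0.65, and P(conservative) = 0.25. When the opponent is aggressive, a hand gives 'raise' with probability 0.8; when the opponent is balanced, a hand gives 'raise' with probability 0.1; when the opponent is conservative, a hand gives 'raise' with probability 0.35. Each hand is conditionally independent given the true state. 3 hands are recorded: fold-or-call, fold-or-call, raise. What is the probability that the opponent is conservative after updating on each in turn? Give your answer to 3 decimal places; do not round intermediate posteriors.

0.398

After 'fold-or-call': normaliser = 0.2·0.1000 + 0.9·0.6500 + 0.65·0.2500; P(aggressive) ≈ 0.0261, P(balanced) ≈ 0.7622, P(conservative) ≈ 0.2117
After 'fold-or-call': normaliser = 0.2·0.0261 + 0.9·0.7622 + 0.65·0.2117; P(aggressive) ≈ 0.0063, P(balanced) ≈ 0.8277, P(conservative) ≈ 0.1660
After 'raise': normaliser = 0.8·0.0063 + 0.1·0.8277 + 0.35·0.1660; P(aggressive) ≈ 0.0345, P(balanced) ≈ 0.5672, P(conservative) ≈ 0.3983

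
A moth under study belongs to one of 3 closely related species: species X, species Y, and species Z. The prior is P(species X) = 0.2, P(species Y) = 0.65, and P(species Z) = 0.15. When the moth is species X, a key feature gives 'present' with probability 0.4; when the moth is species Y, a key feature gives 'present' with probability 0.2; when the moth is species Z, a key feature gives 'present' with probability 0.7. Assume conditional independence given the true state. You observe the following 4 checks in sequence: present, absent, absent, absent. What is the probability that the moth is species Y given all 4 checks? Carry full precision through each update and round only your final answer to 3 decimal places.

0.768

After 'present': normaliser = 0.4·0.2000 + 0.2·0.6500 + 0.7·0.1500; P(species X) ≈ 0.2540, P(species Y) ≈ 0.4127, P(species Z) ≈ 0.3333
After 'absent': normaliser = 0.6·0.2540 + 0.8·0.4127 + 0.3·0.3333; P(species X) ≈ 0.2616, P(species Y) ≈ 0.5668, P(species Z) ≈ 0.1717
After 'absent': normaliser = 0.6·0.2616 + 0.8·0.5668 + 0.3·0.1717; P(species X) ≈ 0.2371, P(species Y) ≈ 0.6851, P(species Z) ≈ 0.0778
After 'absent': normaliser = 0.6·0.2371 + 0.8·0.6851 + 0.3·0.0778; P(species X) ≈ 0.1994, P(species Y) ≈ 0.7679, P(species Z) ≈ 0.0327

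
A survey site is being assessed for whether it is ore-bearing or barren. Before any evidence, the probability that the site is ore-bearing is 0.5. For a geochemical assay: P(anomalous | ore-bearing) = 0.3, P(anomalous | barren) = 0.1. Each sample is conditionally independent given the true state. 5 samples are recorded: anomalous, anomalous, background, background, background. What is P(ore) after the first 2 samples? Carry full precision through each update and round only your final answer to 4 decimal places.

Apply Bayes' rule sequentially, carrying P(ore) forward.
After 'anomalous': P(ore) = 0.3·0.5000 / (0.3·0.5000 + 0.1·0.5000) ≈ 0.7500
After 'anomalous': P(ore) = 0.3·0.7500 / (0.3·0.7500 + 0.1·0.2500) ≈ 0.9000

0.9000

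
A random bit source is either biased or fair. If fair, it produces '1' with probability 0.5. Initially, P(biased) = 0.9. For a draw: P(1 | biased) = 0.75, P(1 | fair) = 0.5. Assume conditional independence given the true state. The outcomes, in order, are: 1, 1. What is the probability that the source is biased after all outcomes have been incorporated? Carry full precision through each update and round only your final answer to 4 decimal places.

Each posterior becomes the prior for the next update.
After '1': P(biased) = 0.75·0.9000 / (0.75·0.9000 + 0.5·0.1000) ≈ 0.9310
After '1': P(biased) = 0.75·0.9310 / (0.75·0.9310 + 0.5·0.0690) ≈ 0.9529

0.9529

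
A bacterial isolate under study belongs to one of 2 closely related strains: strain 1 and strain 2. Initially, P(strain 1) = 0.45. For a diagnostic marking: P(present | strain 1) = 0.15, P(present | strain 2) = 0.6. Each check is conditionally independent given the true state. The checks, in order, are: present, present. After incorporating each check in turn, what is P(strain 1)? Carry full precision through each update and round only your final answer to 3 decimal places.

After 'present': P(strain 1) = 0.15·0.4500 / (0.15·0.4500 + 0.6·0.5500) ≈ 0.1698
After 'present': P(strain 1) = 0.15·0.1698 / (0.15·0.1698 + 0.6·0.8302) ≈ 0.0486

0.049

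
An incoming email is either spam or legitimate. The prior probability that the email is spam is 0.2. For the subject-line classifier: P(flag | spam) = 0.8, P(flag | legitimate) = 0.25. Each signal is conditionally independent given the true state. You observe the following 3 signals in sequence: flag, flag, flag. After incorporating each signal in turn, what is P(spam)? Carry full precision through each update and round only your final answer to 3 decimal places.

0.891

After 'flag': P(spam) = 0.8·0.2000 / (0.8·0.2000 + 0.25·0.8000) ≈ 0.4444
After 'flag': P(spam) = 0.8·0.4444 / (0.8·0.4444 + 0.25·0.5556) ≈ 0.7191
After 'flag': P(spam) = 0.8·0.7191 / (0.8·0.7191 + 0.25·0.2809) ≈ 0.8912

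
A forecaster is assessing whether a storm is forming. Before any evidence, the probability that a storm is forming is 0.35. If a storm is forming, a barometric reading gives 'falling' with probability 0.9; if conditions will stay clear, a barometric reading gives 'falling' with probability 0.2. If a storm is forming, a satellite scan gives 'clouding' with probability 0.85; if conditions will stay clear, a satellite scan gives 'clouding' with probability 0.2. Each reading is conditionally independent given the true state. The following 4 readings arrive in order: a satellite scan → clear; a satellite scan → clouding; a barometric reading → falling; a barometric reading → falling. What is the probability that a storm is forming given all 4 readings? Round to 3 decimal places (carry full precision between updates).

After a satellite scan='clear': P(storm) = 0.15·0.3500 / (0.15·0.3500 + 0.8·0.6500) ≈ 0.0917
After a satellite scan='clouding': P(storm) = 0.85·0.0917 / (0.85·0.0917 + 0.2·0.9083) ≈ 0.3003
After a barometric reading='falling': P(storm) = 0.9·0.3003 / (0.9·0.3003 + 0.2·0.6997) ≈ 0.6588
After a barometric reading='falling': P(storm) = 0.9·0.6588 / (0.9·0.6588 + 0.2·0.3412) ≈ 0.8968

0.897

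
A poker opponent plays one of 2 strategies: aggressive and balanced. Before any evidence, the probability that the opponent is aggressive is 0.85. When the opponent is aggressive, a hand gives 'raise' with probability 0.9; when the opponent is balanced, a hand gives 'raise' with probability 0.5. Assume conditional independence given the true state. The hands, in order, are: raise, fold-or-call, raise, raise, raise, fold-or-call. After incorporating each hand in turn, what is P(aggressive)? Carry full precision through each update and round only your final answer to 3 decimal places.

0.704

After 'raise': P(aggressive) = 0.9·0.8500 / (0.9·0.8500 + 0.5·0.1500) ≈ 0.9107
After 'fold-or-call': P(aggressive) = 0.1·0.9107 / (0.1·0.9107 + 0.5·0.0893) ≈ 0.6711
After 'raise': P(aggressive) = 0.9·0.6711 / (0.9·0.6711 + 0.5·0.3289) ≈ 0.7860
After 'raise': P(aggressive) = 0.9·0.7860 / (0.9·0.7860 + 0.5·0.2140) ≈ 0.8686
After 'raise': P(aggressive) = 0.9·0.8686 / (0.9·0.8686 + 0.5·0.1314) ≈ 0.9225
After 'fold-or-call': P(aggressive) = 0.1·0.9225 / (0.1·0.9225 + 0.5·0.0775) ≈ 0.7041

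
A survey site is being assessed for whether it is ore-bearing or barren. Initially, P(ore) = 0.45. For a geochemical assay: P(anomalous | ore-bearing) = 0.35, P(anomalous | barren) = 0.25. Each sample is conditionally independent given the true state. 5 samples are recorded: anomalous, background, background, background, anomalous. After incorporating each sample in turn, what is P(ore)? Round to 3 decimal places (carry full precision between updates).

Apply Bayes' rule sequentially, carrying P(ore) forward.
After 'anomalous': P(ore) = 0.35·0.4500 / (0.35·0.4500 + 0.25·0.5500) ≈ 0.5339
After 'background': P(ore) = 0.65·0.5339 / (0.65·0.5339 + 0.75·0.4661) ≈ 0.4982
After 'background': P(ore) = 0.65·0.4982 / (0.65·0.4982 + 0.75·0.5018) ≈ 0.4625
After 'background': P(ore) = 0.65·0.4625 / (0.65·0.4625 + 0.75·0.5375) ≈ 0.4271
After 'anomalous': P(ore) = 0.35·0.4271 / (0.35·0.4271 + 0.25·0.5729) ≈ 0.5107

0.511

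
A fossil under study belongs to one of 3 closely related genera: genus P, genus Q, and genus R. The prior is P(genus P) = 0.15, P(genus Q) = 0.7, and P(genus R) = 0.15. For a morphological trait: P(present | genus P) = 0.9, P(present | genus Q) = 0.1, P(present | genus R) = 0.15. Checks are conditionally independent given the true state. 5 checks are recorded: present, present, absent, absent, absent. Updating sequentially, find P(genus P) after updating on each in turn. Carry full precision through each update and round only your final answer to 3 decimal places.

After 'present': normaliser = 0.9·0.1500 + 0.1·0.7000 + 0.15·0.1500; P(genus P) ≈ 0.5934, P(genus Q) ≈ 0.3077, P(genus R) ≈ 0.0989
After 'present': normaliser = 0.9·0.5934 + 0.1·0.3077 + 0.15·0.0989; P(genus P) ≈ 0.9213, P(genus Q) ≈ 0.0531, P(genus R) ≈ 0.0256
After 'absent': normaliser = 0.1·0.9213 + 0.9·0.0531 + 0.85·0.0256; P(genus P) ≈ 0.5699, P(genus Q) ≈ 0.2955, P(genus R) ≈ 0.1346
After 'absent': normaliser = 0.1·0.5699 + 0.9·0.2955 + 0.85·0.1346; P(genus P) ≈ 0.1303, P(genus Q) ≈ 0.6081, P(genus R) ≈ 0.2615
After 'absent': normaliser = 0.1·0.1303 + 0.9·0.6081 + 0.85·0.2615; P(genus P) ≈ 0.0167, P(genus Q) ≈ 0.6993, P(genus R) ≈ 0.2840

0.017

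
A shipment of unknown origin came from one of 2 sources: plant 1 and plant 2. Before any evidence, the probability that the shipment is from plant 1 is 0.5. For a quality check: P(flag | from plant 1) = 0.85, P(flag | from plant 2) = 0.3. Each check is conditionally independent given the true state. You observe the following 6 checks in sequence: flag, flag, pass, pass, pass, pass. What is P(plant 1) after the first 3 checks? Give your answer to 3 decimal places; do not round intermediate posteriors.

Each posterior becomes the prior for the next update.
After 'flag': P(plant 1) = 0.85·0.5000 / (0.85·0.5000 + 0.3·0.5000) ≈ 0.7391
After 'flag': P(plant 1) = 0.85·0.7391 / (0.85·0.7391 + 0.3·0.2609) ≈ 0.8892
After 'pass': P(plant 1) = 0.15·0.8892 / (0.15·0.8892 + 0.7·0.1108) ≈ 0.6324

0.632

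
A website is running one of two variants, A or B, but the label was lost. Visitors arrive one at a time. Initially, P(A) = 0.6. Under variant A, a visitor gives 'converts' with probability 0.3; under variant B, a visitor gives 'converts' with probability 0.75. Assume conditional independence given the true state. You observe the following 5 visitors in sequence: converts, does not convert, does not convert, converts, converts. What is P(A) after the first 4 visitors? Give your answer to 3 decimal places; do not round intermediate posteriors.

0.653

After 'converts': P(A) = 0.3·0.6000 / (0.3·0.6000 + 0.75·0.4000) ≈ 0.3750
After 'does not convert': P(A) = 0.7·0.3750 / (0.7·0.3750 + 0.25·0.6250) ≈ 0.6269
After 'does not convert': P(A) = 0.7·0.6269 / (0.7·0.6269 + 0.25·0.3731) ≈ 0.8247
After 'converts': P(A) = 0.3·0.8247 / (0.3·0.8247 + 0.75·0.1753) ≈ 0.6530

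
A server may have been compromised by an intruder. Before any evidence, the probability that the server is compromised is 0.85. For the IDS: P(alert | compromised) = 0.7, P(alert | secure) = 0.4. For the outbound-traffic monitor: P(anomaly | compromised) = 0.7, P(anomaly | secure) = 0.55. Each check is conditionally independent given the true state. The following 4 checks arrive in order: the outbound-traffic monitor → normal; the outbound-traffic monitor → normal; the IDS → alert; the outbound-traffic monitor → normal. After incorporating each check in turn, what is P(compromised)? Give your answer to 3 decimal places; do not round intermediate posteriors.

0.746

After the outbound-traffic monitor='normal': P(compromised) = 0.3·0.8500 / (0.3·0.8500 + 0.45·0.1500) ≈ 0.7907
After the outbound-traffic monitor='normal': P(compromised) = 0.3·0.7907 / (0.3·0.7907 + 0.45·0.2093) ≈ 0.7158
After the IDS='alert': P(compromised) = 0.7·0.7158 / (0.7·0.7158 + 0.4·0.2842) ≈ 0.8151
After the outbound-traffic monitor='normal': P(compromised) = 0.3·0.8151 / (0.3·0.8151 + 0.45·0.1849) ≈ 0.7461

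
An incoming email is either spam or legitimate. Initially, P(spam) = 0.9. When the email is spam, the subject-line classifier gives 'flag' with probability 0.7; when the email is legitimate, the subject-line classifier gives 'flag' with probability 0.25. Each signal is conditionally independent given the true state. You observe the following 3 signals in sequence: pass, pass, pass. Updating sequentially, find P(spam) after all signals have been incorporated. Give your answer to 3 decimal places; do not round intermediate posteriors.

0.365

After 'pass': P(spam) = 0.3·0.9000 / (0.3·0.9000 + 0.75·0.1000) ≈ 0.7826
After 'pass': P(spam) = 0.3·0.7826 / (0.3·0.7826 + 0.75·0.2174) ≈ 0.5902
After 'pass': P(spam) = 0.3·0.5902 / (0.3·0.5902 + 0.75·0.4098) ≈ 0.3655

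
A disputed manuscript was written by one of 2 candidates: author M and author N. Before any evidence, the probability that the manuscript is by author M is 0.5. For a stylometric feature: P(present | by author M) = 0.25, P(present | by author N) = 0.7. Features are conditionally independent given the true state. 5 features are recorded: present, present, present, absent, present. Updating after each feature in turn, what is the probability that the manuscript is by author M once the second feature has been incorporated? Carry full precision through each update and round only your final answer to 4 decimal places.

0.1131

After 'present': P(author M) = 0.25·0.5000 / (0.25·0.5000 + 0.7·0.5000) ≈ 0.2632
After 'present': P(author M) = 0.25·0.2632 / (0.25·0.2632 + 0.7·0.7368) ≈ 0.1131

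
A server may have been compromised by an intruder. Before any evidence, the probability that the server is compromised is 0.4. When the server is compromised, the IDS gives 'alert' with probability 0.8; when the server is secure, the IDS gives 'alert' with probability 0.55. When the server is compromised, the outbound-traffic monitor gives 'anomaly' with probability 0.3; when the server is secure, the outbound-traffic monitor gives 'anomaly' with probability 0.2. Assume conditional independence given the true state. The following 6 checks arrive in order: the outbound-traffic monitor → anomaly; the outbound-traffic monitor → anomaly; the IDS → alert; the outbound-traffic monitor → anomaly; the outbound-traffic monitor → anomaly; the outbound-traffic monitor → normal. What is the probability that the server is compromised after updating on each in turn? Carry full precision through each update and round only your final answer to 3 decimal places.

After the outbound-traffic monitor='anomaly': P(compromised) = 0.3·0.4000 / (0.3·0.4000 + 0.2·0.6000) ≈ 0.5000
After the outbound-traffic monitor='anomaly': P(compromised) = 0.3·0.5000 / (0.3·0.5000 + 0.2·0.5000) ≈ 0.6000
After the IDS='alert': P(compromised) = 0.8·0.6000 / (0.8·0.6000 + 0.55·0.4000) ≈ 0.6857
After the outbound-traffic monitor='anomaly': P(compromised) = 0.3·0.6857 / (0.3·0.6857 + 0.2·0.3143) ≈ 0.7660
After the outbound-traffic monitor='anomaly': P(compromised) = 0.3·0.7660 / (0.3·0.7660 + 0.2·0.2340) ≈ 0.8308
After the outbound-traffic monitor='normal': P(compromised) = 0.7·0.8308 / (0.7·0.8308 + 0.8·0.1692) ≈ 0.8112

0.811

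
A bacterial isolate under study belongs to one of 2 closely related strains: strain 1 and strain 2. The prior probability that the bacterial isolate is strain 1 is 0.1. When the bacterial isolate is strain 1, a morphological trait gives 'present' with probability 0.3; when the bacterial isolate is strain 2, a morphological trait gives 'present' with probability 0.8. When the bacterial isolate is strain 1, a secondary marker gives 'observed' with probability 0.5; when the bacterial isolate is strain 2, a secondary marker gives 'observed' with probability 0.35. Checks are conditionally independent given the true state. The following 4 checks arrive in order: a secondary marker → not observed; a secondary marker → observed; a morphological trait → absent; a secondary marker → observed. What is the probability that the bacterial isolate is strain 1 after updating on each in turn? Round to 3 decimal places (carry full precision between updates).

Each posterior becomes the prior for the next update.
After a secondary marker='not observed': P(strain 1) = 0.5·0.1000 / (0.5·0.1000 + 0.65·0.9000) ≈ 0.0787
After a secondary marker='observed': P(strain 1) = 0.5·0.0787 / (0.5·0.0787 + 0.35·0.9213) ≈ 0.1088
After a morphological trait='absent': P(strain 1) = 0.7·0.1088 / (0.7·0.1088 + 0.2·0.8912) ≈ 0.2994
After a secondary marker='observed': P(strain 1) = 0.5·0.2994 / (0.5·0.2994 + 0.35·0.7006) ≈ 0.3791

0.379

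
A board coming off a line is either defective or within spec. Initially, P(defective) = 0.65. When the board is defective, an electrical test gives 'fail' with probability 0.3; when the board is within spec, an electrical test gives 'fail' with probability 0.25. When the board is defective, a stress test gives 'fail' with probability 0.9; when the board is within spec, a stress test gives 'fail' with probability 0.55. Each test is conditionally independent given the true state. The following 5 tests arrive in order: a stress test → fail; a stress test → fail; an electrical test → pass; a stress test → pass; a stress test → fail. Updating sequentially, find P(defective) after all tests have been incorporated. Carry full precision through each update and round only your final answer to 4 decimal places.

After a stress test='fail': P(defective) = 0.9·0.6500 / (0.9·0.6500 + 0.55·0.3500) ≈ 0.7524
After a stress test='fail': P(defective) = 0.9·0.7524 / (0.9·0.7524 + 0.55·0.2476) ≈ 0.8326
After an electrical test='pass': P(defective) = 0.7·0.8326 / (0.7·0.8326 + 0.75·0.1674) ≈ 0.8227
After a stress test='pass': P(defective) = 0.1·0.8227 / (0.1·0.8227 + 0.45·0.1773) ≈ 0.5077
After a stress test='fail': P(defective) = 0.9·0.5077 / (0.9·0.5077 + 0.55·0.4923) ≈ 0.6279

0.6279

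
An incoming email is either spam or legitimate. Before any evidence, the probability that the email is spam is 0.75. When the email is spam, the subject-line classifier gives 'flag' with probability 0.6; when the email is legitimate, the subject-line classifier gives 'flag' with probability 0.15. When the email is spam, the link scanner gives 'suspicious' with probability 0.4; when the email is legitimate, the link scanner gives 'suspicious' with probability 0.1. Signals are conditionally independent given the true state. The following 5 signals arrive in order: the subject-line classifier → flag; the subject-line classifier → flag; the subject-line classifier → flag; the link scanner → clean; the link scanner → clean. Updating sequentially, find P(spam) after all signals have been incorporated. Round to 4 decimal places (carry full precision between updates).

After the subject-line classifier='flag': P(spam) = 0.6·0.7500 / (0.6·0.7500 + 0.15·0.2500) ≈ 0.9231
After the subject-line classifier='flag': P(spam) = 0.6·0.9231 / (0.6·0.9231 + 0.15·0.0769) ≈ 0.9796
After the subject-line classifier='flag': P(spam) = 0.6·0.9796 / (0.6·0.9796 + 0.15·0.0204) ≈ 0.9948
After the link scanner='clean': P(spam) = 0.6·0.9948 / (0.6·0.9948 + 0.9·0.0052) ≈ 0.9922
After the link scanner='clean': P(spam) = 0.6·0.9922 / (0.6·0.9922 + 0.9·0.0078) ≈ 0.9884

0.9884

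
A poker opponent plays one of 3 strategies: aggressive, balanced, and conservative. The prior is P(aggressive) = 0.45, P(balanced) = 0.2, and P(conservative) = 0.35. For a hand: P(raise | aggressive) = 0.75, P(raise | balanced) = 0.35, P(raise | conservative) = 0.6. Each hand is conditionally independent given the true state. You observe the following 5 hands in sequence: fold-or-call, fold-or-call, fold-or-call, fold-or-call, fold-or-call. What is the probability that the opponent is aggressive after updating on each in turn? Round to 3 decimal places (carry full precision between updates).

After 'fold-or-call': normaliser = 0.25·0.4500 + 0.65·0.2000 + 0.4·0.3500; P(aggressive) ≈ 0.2941, P(balanced) ≈ 0.3399, P(conservative) ≈ 0.3660
After 'fold-or-call': normaliser = 0.25·0.2941 + 0.65·0.3399 + 0.4·0.3660; P(aggressive) ≈ 0.1668, P(balanced) ≈ 0.5011, P(conservative) ≈ 0.3321
After 'fold-or-call': normaliser = 0.25·0.1668 + 0.65·0.5011 + 0.4·0.3321; P(aggressive) ≈ 0.0834, P(balanced) ≈ 0.6511, P(conservative) ≈ 0.2655
After 'fold-or-call': normaliser = 0.25·0.0834 + 0.65·0.6511 + 0.4·0.2655; P(aggressive) ≈ 0.0379, P(balanced) ≈ 0.7691, P(conservative) ≈ 0.1930
After 'fold-or-call': normaliser = 0.25·0.0379 + 0.65·0.7691 + 0.4·0.1930; P(aggressive) ≈ 0.0161, P(balanced) ≈ 0.8522, P(conservative) ≈ 0.1316

0.016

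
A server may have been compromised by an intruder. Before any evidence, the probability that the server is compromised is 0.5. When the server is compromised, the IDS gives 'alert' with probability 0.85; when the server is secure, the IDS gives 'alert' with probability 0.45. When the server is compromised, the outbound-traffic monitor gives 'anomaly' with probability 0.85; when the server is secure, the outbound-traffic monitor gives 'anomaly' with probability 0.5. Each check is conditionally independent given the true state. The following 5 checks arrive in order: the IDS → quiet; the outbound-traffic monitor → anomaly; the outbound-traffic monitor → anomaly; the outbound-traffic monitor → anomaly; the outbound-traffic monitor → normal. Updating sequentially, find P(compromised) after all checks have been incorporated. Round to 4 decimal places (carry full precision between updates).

Each posterior becomes the prior for the next update.
After the IDS='quiet': P(compromised) = 0.15·0.5000 / (0.15·0.5000 + 0.55·0.5000) ≈ 0.2143
After the outbound-traffic monitor='anomaly': P(compromised) = 0.85·0.2143 / (0.85·0.2143 + 0.5·0.7857) ≈ 0.3168
After the outbound-traffic monitor='anomaly': P(compromised) = 0.85·0.3168 / (0.85·0.3168 + 0.5·0.6832) ≈ 0.4408
After the outbound-traffic monitor='anomaly': P(compromised) = 0.85·0.4408 / (0.85·0.4408 + 0.5·0.5592) ≈ 0.5726
After the outbound-traffic monitor='normal': P(compromised) = 0.15·0.5726 / (0.15·0.5726 + 0.5·0.4274) ≈ 0.2867

0.2867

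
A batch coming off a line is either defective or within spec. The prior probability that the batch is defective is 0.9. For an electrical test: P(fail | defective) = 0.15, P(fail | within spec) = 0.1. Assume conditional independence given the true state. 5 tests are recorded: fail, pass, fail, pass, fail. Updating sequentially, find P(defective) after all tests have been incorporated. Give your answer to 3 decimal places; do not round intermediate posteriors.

0.964

After 'fail': P(defective) = 0.15·0.9000 / (0.15·0.9000 + 0.1·0.1000) ≈ 0.9310
After 'pass': P(defective) = 0.85·0.9310 / (0.85·0.9310 + 0.9·0.0690) ≈ 0.9273
After 'fail': P(defective) = 0.15·0.9273 / (0.15·0.9273 + 0.1·0.0727) ≈ 0.9503
After 'pass': P(defective) = 0.85·0.9503 / (0.85·0.9503 + 0.9·0.0497) ≈ 0.9475
After 'fail': P(defective) = 0.15·0.9475 / (0.15·0.9475 + 0.1·0.0525) ≈ 0.9644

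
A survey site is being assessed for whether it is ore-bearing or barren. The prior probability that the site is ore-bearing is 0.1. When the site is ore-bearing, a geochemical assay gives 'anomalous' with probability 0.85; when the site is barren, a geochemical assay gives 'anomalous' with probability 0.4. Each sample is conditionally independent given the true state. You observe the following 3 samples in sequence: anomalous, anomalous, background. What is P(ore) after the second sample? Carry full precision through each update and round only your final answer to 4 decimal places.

After 'anomalous': P(ore) = 0.85·0.1000 / (0.85·0.1000 + 0.4·0.9000) ≈ 0.1910
After 'anomalous': P(ore) = 0.85·0.1910 / (0.85·0.1910 + 0.4·0.8090) ≈ 0.3341

0.3341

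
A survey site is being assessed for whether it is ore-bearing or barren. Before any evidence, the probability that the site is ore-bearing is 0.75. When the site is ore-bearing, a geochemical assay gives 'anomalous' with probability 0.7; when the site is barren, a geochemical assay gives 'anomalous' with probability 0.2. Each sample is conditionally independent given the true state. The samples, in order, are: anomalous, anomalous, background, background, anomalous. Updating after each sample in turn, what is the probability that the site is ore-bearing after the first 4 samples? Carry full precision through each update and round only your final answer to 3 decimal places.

0.838

After 'anomalous': P(ore) = 0.7·0.7500 / (0.7·0.7500 + 0.2·0.2500) ≈ 0.9130
After 'anomalous': P(ore) = 0.7·0.9130 / (0.7·0.9130 + 0.2·0.0870) ≈ 0.9735
After 'background': P(ore) = 0.3·0.9735 / (0.3·0.9735 + 0.8·0.0265) ≈ 0.9323
After 'background': P(ore) = 0.3·0.9323 / (0.3·0.9323 + 0.8·0.0677) ≈ 0.8379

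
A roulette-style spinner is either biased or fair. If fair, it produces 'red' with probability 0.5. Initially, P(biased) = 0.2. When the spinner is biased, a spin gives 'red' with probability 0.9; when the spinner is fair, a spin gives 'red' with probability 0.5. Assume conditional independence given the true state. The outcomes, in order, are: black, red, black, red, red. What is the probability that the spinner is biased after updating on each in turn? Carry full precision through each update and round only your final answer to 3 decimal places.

Apply Bayes' rule sequentially, carrying P(biased) forward.
After 'black': P(biased) = 0.1·0.2000 / (0.1·0.2000 + 0.5·0.8000) ≈ 0.0476
After 'red': P(biased) = 0.9·0.0476 / (0.9·0.0476 + 0.5·0.9524) ≈ 0.0826
After 'black': P(biased) = 0.1·0.0826 / (0.1·0.0826 + 0.5·0.9174) ≈ 0.0177
After 'red': P(biased) = 0.9·0.0177 / (0.9·0.0177 + 0.5·0.9823) ≈ 0.0314
After 'red': P(biased) = 0.9·0.0314 / (0.9·0.0314 + 0.5·0.9686) ≈ 0.0551

0.055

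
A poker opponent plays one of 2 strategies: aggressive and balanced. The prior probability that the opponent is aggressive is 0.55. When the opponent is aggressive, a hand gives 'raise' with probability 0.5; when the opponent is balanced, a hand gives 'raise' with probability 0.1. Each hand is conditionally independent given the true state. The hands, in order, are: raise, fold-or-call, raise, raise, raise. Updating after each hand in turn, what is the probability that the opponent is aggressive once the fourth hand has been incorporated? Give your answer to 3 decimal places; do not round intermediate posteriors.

0.988

After 'raise': P(aggressive) = 0.5·0.5500 / (0.5·0.5500 + 0.1·0.4500) ≈ 0.8594
After 'fold-or-call': P(aggressive) = 0.5·0.8594 / (0.5·0.8594 + 0.9·0.1406) ≈ 0.7725
After 'raise': P(aggressive) = 0.5·0.7725 / (0.5·0.7725 + 0.1·0.2275) ≈ 0.9444
After 'raise': P(aggressive) = 0.5·0.9444 / (0.5·0.9444 + 0.1·0.0556) ≈ 0.9884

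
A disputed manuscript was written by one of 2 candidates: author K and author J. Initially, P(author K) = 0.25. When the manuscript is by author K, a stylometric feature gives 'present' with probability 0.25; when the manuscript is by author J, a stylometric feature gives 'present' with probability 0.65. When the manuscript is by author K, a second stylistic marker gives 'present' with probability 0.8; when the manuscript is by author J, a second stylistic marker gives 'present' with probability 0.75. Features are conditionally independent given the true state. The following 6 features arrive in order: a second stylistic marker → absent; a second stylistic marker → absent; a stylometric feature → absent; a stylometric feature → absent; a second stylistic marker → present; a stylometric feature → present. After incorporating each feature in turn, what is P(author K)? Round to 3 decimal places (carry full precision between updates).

0.287

After a second stylistic marker='absent': P(author K) = 0.2·0.2500 / (0.2·0.2500 + 0.25·0.7500) ≈ 0.2105
After a second stylistic marker='absent': P(author K) = 0.2·0.2105 / (0.2·0.2105 + 0.25·0.7895) ≈ 0.1758
After a stylometric feature='absent': P(author K) = 0.75·0.1758 / (0.75·0.1758 + 0.35·0.8242) ≈ 0.3137
After a stylometric feature='absent': P(author K) = 0.75·0.3137 / (0.75·0.3137 + 0.35·0.6863) ≈ 0.4948
After a second stylistic marker='present': P(author K) = 0.8·0.4948 / (0.8·0.4948 + 0.75·0.5052) ≈ 0.5110
After a stylometric feature='present': P(author K) = 0.25·0.5110 / (0.25·0.5110 + 0.65·0.4890) ≈ 0.2867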